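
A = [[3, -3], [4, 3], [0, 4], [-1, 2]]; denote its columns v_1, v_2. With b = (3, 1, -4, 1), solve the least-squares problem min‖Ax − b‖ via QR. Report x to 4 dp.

v_1 = (3, 4, 0, -1); ‖v_1‖ = 5.0990, so e_1 = (0.5883, 0.7845, 0.0000, -0.1961).
e_1·v_2 = 0.5883·(-3) + 0.7845·3 + 0.0000·4 + (-0.1961)·2 = 0.1961.
u_2 = v_2 − 0.1961·e_1 = (-3.1154, 2.8462, 4.0000, 2.0385).
‖u_2‖ = 6.1613, so e_2 = (-0.5056, 0.4619, 0.6492, 0.3308).
Qᵀb = (2.3534, -3.3210).
Back-substitute: x_2 = -3.3210/6.1613 = -0.5390.
x_1 = (2.3534 − 0.1961·(-0.5390))/5.0990 = 0.4823.

x = (0.4823, -0.5390)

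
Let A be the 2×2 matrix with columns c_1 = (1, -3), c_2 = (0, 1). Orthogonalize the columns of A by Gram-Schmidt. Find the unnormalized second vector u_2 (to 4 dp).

u_2 = (0.3000, 0.1000)

c_1 = (1, -3); ‖c_1‖ = 3.1623, so q_1 = (0.3162, -0.9487).
q_1·c_2 = 0.3162·0 + (-0.9487)·1 = -0.9487.
u_2 = c_2 + 0.9487·q_1 = (0.3000, 0.1000).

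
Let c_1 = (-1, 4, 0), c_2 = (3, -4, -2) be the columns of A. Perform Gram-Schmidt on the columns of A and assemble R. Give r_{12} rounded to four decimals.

r_{12} = -4.6082

c_1 = (-1, 4, 0); ‖c_1‖ = 4.1231, so q_1 = (-0.2425, 0.9701, 0.0000).
r_{12} = q_1·c_2 = -4.6082.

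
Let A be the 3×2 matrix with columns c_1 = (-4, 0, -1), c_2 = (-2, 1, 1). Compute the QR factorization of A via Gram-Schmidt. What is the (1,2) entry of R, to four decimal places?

r_{12} = 1.6977

e_1 = c_1/‖c_1‖ = (-4, 0, -1)/4.1231 = (-0.9701, 0.0000, -0.2425).
r_{12} = e_1·c_2 = 1.6977.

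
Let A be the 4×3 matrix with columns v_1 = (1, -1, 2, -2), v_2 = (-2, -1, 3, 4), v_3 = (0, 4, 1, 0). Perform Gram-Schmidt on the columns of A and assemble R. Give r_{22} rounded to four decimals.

r_{22} = 5.3944

e_1 = v_1/‖v_1‖ = (1, -1, 2, -2)/3.1623 = (0.3162, -0.3162, 0.6325, -0.6325).
r_{12} = e_1·v_2 = -0.9487.
u_2 = v_2 + 0.9487·e_1 = (-1.7000, -1.3000, 3.6000, 3.4000).
r_{22} = ‖u_2‖ = 5.3944.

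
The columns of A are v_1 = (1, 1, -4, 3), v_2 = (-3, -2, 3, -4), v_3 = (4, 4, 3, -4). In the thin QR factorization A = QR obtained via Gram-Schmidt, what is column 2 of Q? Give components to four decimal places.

v_1 = (1, 1, -4, 3); ‖v_1‖ = 5.1962, so q_1 = (0.1925, 0.1925, -0.7698, 0.5774).
q_1·v_2 = 0.1925·(-3) + 0.1925·(-2) + (-0.7698)·3 + 0.5774·(-4) = -5.5811.
u_2 = v_2 + 5.5811·q_1 = (-1.9259, -0.9259, -1.2963, -0.7778).
‖u_2‖ = 2.6176, so q_2 = (-0.7358, -0.3537, -0.4952, -0.2971).

q_2 = (-0.7358, -0.3537, -0.4952, -0.2971)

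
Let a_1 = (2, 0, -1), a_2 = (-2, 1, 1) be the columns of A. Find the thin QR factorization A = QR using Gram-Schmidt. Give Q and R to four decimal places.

Q = [[0.8944, 0.0000], [0.0000, 1.0000], [-0.4472, 0.0000]], R = [[2.2361, -2.2361], [0.0000, 1.0000]]

a_1 = (2, 0, -1); ‖a_1‖ = 2.2361, so e_1 = (0.8944, 0.0000, -0.4472).
e_1·a_2 = 0.8944·(-2) + 0.0000·1 + (-0.4472)·1 = -2.2361.
u_2 = a_2 + 2.2361·e_1 = (0.0000, 1.0000, 0.0000).
‖u_2‖ = 1.0000, so e_2 = (0.0000, 1.0000, 0.0000).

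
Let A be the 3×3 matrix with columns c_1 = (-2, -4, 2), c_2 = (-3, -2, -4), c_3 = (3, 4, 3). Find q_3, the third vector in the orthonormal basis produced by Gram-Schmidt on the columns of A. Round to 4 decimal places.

c_1 = (-2, -4, 2); ‖c_1‖ = 4.8990, so q_1 = (-0.4082, -0.8165, 0.4082).
q_1·c_2 = (-0.4082)·(-3) + (-0.8165)·(-2) + 0.4082·(-4) = 1.2247.
u_2 = c_2 − 1.2247·q_1 = (-2.5000, -1.0000, -4.5000).
‖u_2‖ = 5.2440, so q_2 = (-0.4767, -0.1907, -0.8581).
q_1·c_3 = (-0.4082)·3 + (-0.8165)·4 + 0.4082·3 = -3.2660; q_2·c_3 = (-0.4767)·3 + (-0.1907)·4 + (-0.8581)·3 = -4.7673.
u_3 = c_3 + 3.2660·q_1 + 4.7673·q_2 = (-0.6061, 0.4242, 0.2424).
‖u_3‖ = 0.7785, so q_3 = (-0.7785, 0.5449, 0.3114).

q_3 = (-0.7785, 0.5449, 0.3114)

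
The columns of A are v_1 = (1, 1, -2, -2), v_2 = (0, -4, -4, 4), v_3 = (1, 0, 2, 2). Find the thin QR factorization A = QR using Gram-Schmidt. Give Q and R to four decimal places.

Q = [[0.3162, 0.0587, 0.8696], [0.3162, -0.5285, 0.2435], [-0.6325, -0.7047, 0.1565], [-0.6325, 0.4698, 0.4000]], R = [[3.1623, -1.2649, -2.2136], [0.0000, 6.8118, -0.4111], [0.0000, 0.0000, 1.9827]]

e_1 = v_1/‖v_1‖ = (1, 1, -2, -2)/3.1623 = (0.3162, 0.3162, -0.6325, -0.6325).
r_{12} = e_1·v_2 = -1.2649.
u_2 = v_2 + 1.2649·e_1 = (0.4000, -3.6000, -4.8000, 3.2000).
‖u_2‖ = 6.8118, so e_2 = (0.0587, -0.5285, -0.7047, 0.4698).
r_{13} = e_1·v_3 = -2.2136; r_{23} = e_2·v_3 = -0.4111.
u_3 = v_3 + 2.2136·e_1 + 0.4111·e_2 = (1.7241, 0.4828, 0.3103, 0.7931).
‖u_3‖ = 1.9827, so e_3 = (0.8696, 0.2435, 0.1565, 0.4000).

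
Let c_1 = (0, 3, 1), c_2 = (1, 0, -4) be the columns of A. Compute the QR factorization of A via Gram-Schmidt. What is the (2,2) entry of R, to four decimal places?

c_1 = (0, 3, 1); ‖c_1‖ = 3.1623, so q_1 = (0.0000, 0.9487, 0.3162).
q_1·c_2 = 0.0000·1 + 0.9487·0 + 0.3162·(-4) = -1.2649.
u_2 = c_2 + 1.2649·q_1 = (1.0000, 1.2000, -3.6000).
r_{22} = ‖u_2‖ = 3.9243.

r_{22} = 3.9243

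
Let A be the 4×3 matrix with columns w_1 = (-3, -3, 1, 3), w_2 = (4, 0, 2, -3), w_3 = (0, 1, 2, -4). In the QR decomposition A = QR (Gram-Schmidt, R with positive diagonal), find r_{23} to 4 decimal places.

q_1 = w_1/‖w_1‖ = (-3, -3, 1, 3)/5.2915 = (-0.5669, -0.5669, 0.1890, 0.5669).
r_{12} = q_1·w_2 = -3.5907.
u_2 = w_2 + 3.5907·q_1 = (1.9643, -2.0357, 2.6786, -0.9643).
‖u_2‖ = 4.0134, so q_2 = (0.4894, -0.5072, 0.6674, -0.2403).
r_{23} = q_2·w_3 = 1.7887.

r_{23} = 1.7887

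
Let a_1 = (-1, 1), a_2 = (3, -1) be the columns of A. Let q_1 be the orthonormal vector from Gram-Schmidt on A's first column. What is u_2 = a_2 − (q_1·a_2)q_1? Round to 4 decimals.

u_2 = (1.0000, 1.0000)

a_1 = (-1, 1); ‖a_1‖ = 1.4142, so q_1 = (-0.7071, 0.7071).
q_1·a_2 = (-0.7071)·3 + 0.7071·(-1) = -2.8284.
u_2 = a_2 + 2.8284·q_1 = (1.0000, 1.0000).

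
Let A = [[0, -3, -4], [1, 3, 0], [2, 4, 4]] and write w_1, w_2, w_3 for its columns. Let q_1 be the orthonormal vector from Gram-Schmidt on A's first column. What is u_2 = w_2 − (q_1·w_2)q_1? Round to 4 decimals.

u_2 = (-3.0000, 0.8000, -0.4000)

w_1 = (0, 1, 2); ‖w_1‖ = 2.2361, so q_1 = (0.0000, 0.4472, 0.8944).
q_1·w_2 = 0.0000·(-3) + 0.4472·3 + 0.8944·4 = 4.9193.
u_2 = w_2 − 4.9193·q_1 = (-3.0000, 0.8000, -0.4000).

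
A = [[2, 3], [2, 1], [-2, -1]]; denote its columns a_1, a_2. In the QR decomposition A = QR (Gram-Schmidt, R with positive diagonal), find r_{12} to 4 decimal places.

a_1 = (2, 2, -2); ‖a_1‖ = 3.4641, so q_1 = (0.5774, 0.5774, -0.5774).
r_{12} = q_1·a_2 = 2.8868.

r_{12} = 2.8868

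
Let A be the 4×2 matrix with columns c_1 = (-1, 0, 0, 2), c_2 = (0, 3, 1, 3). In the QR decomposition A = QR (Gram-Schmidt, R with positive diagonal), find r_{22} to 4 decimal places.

c_1 = (-1, 0, 0, 2); ‖c_1‖ = 2.2361, so q_1 = (-0.4472, 0.0000, 0.0000, 0.8944).
q_1·c_2 = (-0.4472)·0 + 0.0000·3 + 0.0000·1 + 0.8944·3 = 2.6833.
u_2 = c_2 − 2.6833·q_1 = (1.2000, 3.0000, 1.0000, 0.6000).
r_{22} = ‖u_2‖ = 3.4351.

r_{22} = 3.4351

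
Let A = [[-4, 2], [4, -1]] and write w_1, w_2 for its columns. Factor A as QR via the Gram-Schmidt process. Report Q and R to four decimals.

e_1 = w_1/‖w_1‖ = (-4, 4)/5.6569 = (-0.7071, 0.7071).
r_{12} = e_1·w_2 = -2.1213.
u_2 = w_2 + 2.1213·e_1 = (0.5000, 0.5000).
‖u_2‖ = 0.7071, so e_2 = (0.7071, 0.7071).

Q = [[-0.7071, 0.7071], [0.7071, 0.7071]], R = [[5.6569, -2.1213], [0.0000, 0.7071]]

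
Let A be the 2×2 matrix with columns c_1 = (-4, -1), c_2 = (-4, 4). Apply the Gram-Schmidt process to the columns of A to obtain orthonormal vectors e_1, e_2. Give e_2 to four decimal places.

e_1 = c_1/‖c_1‖ = (-4, -1)/4.1231 = (-0.9701, -0.2425).
r_{12} = e_1·c_2 = 2.9104.
u_2 = c_2 − 2.9104·e_1 = (-1.1765, 4.7059).
‖u_2‖ = 4.8507, so e_2 = (-0.2425, 0.9701).

e_2 = (-0.2425, 0.9701)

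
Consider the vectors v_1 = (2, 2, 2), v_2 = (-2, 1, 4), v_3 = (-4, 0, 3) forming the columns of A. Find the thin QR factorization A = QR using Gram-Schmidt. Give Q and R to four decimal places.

Q = [[0.5774, -0.7071, -0.4082], [0.5774, 0.0000, 0.8165], [0.5774, 0.7071, -0.4082]], R = [[3.4641, 1.7321, -0.5774], [0.0000, 4.2426, 4.9497], [0.0000, 0.0000, 0.4082]]

v_1 = (2, 2, 2); ‖v_1‖ = 3.4641, so q_1 = (0.5774, 0.5774, 0.5774).
q_1·v_2 = 0.5774·(-2) + 0.5774·1 + 0.5774·4 = 1.7321.
u_2 = v_2 − 1.7321·q_1 = (-3.0000, 0.0000, 3.0000).
‖u_2‖ = 4.2426, so q_2 = (-0.7071, 0.0000, 0.7071).
q_1·v_3 = 0.5774·(-4) + 0.5774·0 + 0.5774·3 = -0.5774; q_2·v_3 = (-0.7071)·(-4) + (0.0000)·0 + 0.7071·3 = 4.9497.
u_3 = v_3 + 0.5774·q_1 − 4.9497·q_2 = (-0.1667, 0.3333, -0.1667).
‖u_3‖ = 0.4082, so q_3 = (-0.4082, 0.8165, -0.4082).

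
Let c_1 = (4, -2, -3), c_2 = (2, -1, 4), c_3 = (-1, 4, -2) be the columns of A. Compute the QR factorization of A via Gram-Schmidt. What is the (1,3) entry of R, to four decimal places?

r_{13} = -1.1142

q_1 = c_1/‖c_1‖ = (4, -2, -3)/5.3852 = (0.7428, -0.3714, -0.5571).
r_{13} = q_1·c_3 = -1.1142.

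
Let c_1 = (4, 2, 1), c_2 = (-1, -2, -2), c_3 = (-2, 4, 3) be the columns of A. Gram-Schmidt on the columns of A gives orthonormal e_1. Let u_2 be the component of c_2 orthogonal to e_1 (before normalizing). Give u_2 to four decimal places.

c_1 = (4, 2, 1); ‖c_1‖ = 4.5826, so e_1 = (0.8729, 0.4364, 0.2182).
e_1·c_2 = 0.8729·(-1) + 0.4364·(-2) + 0.2182·(-2) = -2.1822.
u_2 = c_2 + 2.1822·e_1 = (0.9048, -1.0476, -1.5238).

u_2 = (0.9048, -1.0476, -1.5238)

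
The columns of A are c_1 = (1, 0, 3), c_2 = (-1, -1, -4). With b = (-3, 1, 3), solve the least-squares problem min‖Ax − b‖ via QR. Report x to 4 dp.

q_1 = c_1/‖c_1‖ = (1, 0, 3)/3.1623 = (0.3162, 0.0000, 0.9487).
r_{12} = q_1·c_2 = -4.1110.
u_2 = c_2 + 4.1110·q_1 = (0.3000, -1.0000, -0.1000).
‖u_2‖ = 1.0488, so q_2 = (0.2860, -0.9535, -0.0953).
Qᵀb = (1.8974, -2.0976).
Back-substitute: x_2 = -2.0976/1.0488 = -2.0000.
x_1 = (1.8974 + 4.1110·(-2.0000))/3.1623 = -2.0000.

x = (-2.0000, -2.0000)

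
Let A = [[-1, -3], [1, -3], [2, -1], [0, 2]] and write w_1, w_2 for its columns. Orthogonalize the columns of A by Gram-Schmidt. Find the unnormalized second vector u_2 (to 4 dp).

w_1 = (-1, 1, 2, 0); ‖w_1‖ = 2.4495, so q_1 = (-0.4082, 0.4082, 0.8165, 0.0000).
q_1·w_2 = (-0.4082)·(-3) + 0.4082·(-3) + 0.8165·(-1) + 0.0000·2 = -0.8165.
u_2 = w_2 + 0.8165·q_1 = (-3.3333, -2.6667, -0.3333, 2.0000).

u_2 = (-3.3333, -2.6667, -0.3333, 2.0000)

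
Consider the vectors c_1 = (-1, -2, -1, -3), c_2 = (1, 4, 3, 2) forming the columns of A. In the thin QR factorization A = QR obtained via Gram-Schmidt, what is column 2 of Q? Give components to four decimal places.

c_1 = (-1, -2, -1, -3); ‖c_1‖ = 3.8730, so q_1 = (-0.2582, -0.5164, -0.2582, -0.7746).
q_1·c_2 = (-0.2582)·1 + (-0.5164)·4 + (-0.2582)·3 + (-0.7746)·2 = -4.6476.
u_2 = c_2 + 4.6476·q_1 = (-0.2000, 1.6000, 1.8000, -1.6000).
‖u_2‖ = 2.8983, so q_2 = (-0.0690, 0.5521, 0.6211, -0.5521).

q_2 = (-0.0690, 0.5521, 0.6211, -0.5521)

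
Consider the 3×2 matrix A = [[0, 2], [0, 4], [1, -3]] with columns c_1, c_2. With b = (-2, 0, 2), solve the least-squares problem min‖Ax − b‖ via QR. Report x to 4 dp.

x = (1.4000, -0.2000)

c_1 = (0, 0, 1); ‖c_1‖ = 1.0000, so q_1 = (0.0000, 0.0000, 1.0000).
q_1·c_2 = 0.0000·2 + 0.0000·4 + 1.0000·(-3) = -3.0000.
u_2 = c_2 + 3.0000·q_1 = (2.0000, 4.0000, 0.0000).
‖u_2‖ = 4.4721, so q_2 = (0.4472, 0.8944, 0.0000).
Qᵀb = (2.0000, -0.8944).
Back-substitute: x_2 = -0.8944/4.4721 = -0.2000.
x_1 = (2.0000 + 3.0000·(-0.2000))/1.0000 = 1.4000.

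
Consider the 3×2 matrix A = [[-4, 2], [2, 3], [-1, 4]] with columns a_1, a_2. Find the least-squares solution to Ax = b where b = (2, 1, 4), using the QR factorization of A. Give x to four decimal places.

a_1 = (-4, 2, -1); ‖a_1‖ = 4.5826, so e_1 = (-0.8729, 0.4364, -0.2182).
e_1·a_2 = (-0.8729)·2 + 0.4364·3 + (-0.2182)·4 = -1.3093.
u_2 = a_2 + 1.3093·e_1 = (0.8571, 3.5714, 3.7143).
‖u_2‖ = 5.2236, so e_2 = (0.1641, 0.6837, 0.7111).
Qᵀb = (-2.1822, 3.8561).
Back-substitute: x_2 = 3.8561/5.2236 = 0.7382.
x_1 = (-2.1822 + 1.3093·0.7382)/4.5826 = -0.2653.

x = (-0.2653, 0.7382)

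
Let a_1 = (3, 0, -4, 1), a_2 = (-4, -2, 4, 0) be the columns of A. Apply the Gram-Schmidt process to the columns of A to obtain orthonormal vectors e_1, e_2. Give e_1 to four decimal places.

a_1 = (3, 0, -4, 1); ‖a_1‖ = 5.0990, so e_1 = (0.5883, 0.0000, -0.7845, 0.1961).

e_1 = (0.5883, 0.0000, -0.7845, 0.1961)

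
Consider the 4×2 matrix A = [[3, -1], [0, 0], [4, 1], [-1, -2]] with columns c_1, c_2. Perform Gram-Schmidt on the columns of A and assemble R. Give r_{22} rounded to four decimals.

r_{22} = 2.3778

e_1 = c_1/‖c_1‖ = (3, 0, 4, -1)/5.0990 = (0.5883, 0.0000, 0.7845, -0.1961).
r_{12} = e_1·c_2 = 0.5883.
u_2 = c_2 − 0.5883·e_1 = (-1.3462, 0.0000, 0.5385, -1.8846).
r_{22} = ‖u_2‖ = 2.3778.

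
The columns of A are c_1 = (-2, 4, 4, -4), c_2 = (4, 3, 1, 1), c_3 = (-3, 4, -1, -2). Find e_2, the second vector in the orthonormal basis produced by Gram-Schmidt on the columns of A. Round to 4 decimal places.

e_1 = c_1/‖c_1‖ = (-2, 4, 4, -4)/7.2111 = (-0.2774, 0.5547, 0.5547, -0.5547).
r_{12} = e_1·c_2 = 0.5547.
u_2 = c_2 − 0.5547·e_1 = (4.1538, 2.6923, 0.6923, 1.3077).
‖u_2‖ = 5.1665, so e_2 = (0.8040, 0.5211, 0.1340, 0.2531).

e_2 = (0.8040, 0.5211, 0.1340, 0.2531)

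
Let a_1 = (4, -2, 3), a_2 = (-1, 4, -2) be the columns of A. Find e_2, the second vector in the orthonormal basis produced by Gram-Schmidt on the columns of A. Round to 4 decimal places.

e_1 = a_1/‖a_1‖ = (4, -2, 3)/5.3852 = (0.7428, -0.3714, 0.5571).
r_{12} = e_1·a_2 = -3.3425.
u_2 = a_2 + 3.3425·e_1 = (1.4828, 2.7586, -0.1379).
‖u_2‖ = 3.1349, so e_2 = (0.4730, 0.8800, -0.0440).

e_2 = (0.4730, 0.8800, -0.0440)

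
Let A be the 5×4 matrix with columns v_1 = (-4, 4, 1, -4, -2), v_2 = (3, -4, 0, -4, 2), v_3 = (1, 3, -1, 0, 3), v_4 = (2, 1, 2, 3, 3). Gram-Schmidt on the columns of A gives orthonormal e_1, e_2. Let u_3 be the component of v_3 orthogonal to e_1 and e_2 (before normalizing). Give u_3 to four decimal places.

v_1 = (-4, 4, 1, -4, -2); ‖v_1‖ = 7.2801, so e_1 = (-0.5494, 0.5494, 0.1374, -0.5494, -0.2747).
e_1·v_2 = (-0.5494)·3 + 0.5494·(-4) + 0.1374·0 + (-0.5494)·(-4) + (-0.2747)·2 = -2.1978.
u_2 = v_2 + 2.1978·e_1 = (1.7925, -2.7925, 0.3019, -5.2075, 1.3962).
‖u_2‖ = 6.3380, so e_2 = (0.2828, -0.4406, 0.0476, -0.8216, 0.2203).
e_1·v_3 = (-0.5494)·1 + 0.5494·3 + 0.1374·(-1) + (-0.5494)·0 + (-0.2747)·3 = 0.1374; e_2·v_3 = 0.2828·1 + (-0.4406)·3 + 0.0476·(-1) + (-0.8216)·0 + 0.2203·3 = -0.4257.
u_3 = v_3 − 0.1374·e_1 + 0.4257·e_2 = (1.1959, 2.7370, -0.9986, -0.2743, 3.1315).

u_3 = (1.1959, 2.7370, -0.9986, -0.2743, 3.1315)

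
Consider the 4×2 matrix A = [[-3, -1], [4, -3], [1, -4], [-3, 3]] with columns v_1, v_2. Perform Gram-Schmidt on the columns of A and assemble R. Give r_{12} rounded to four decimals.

e_1 = v_1/‖v_1‖ = (-3, 4, 1, -3)/5.9161 = (-0.5071, 0.6761, 0.1690, -0.5071).
r_{12} = e_1·v_2 = -3.7187.

r_{12} = -3.7187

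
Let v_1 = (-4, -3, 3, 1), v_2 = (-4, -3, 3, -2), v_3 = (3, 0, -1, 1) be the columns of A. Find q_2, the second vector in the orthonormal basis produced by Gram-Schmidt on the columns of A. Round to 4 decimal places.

q_2 = (-0.1160, -0.0870, 0.0870, -0.9856)

v_1 = (-4, -3, 3, 1); ‖v_1‖ = 5.9161, so q_1 = (-0.6761, -0.5071, 0.5071, 0.1690).
q_1·v_2 = (-0.6761)·(-4) + (-0.5071)·(-3) + 0.5071·3 + 0.1690·(-2) = 5.4090.
u_2 = v_2 − 5.4090·q_1 = (-0.3429, -0.2571, 0.2571, -2.9143).
‖u_2‖ = 2.9568, so q_2 = (-0.1160, -0.0870, 0.0870, -0.9856).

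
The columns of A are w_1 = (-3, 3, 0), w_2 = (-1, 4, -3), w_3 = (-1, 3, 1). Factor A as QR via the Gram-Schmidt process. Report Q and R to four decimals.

q_1 = w_1/‖w_1‖ = (-3, 3, 0)/4.2426 = (-0.7071, 0.7071, 0.0000).
r_{12} = q_1·w_2 = 3.5355.
u_2 = w_2 − 3.5355·q_1 = (1.5000, 1.5000, -3.0000).
‖u_2‖ = 3.6742, so q_2 = (0.4082, 0.4082, -0.8165).
r_{13} = q_1·w_3 = 2.8284; r_{23} = q_2·w_3 = 0.0000.
u_3 = w_3 − 2.8284·q_1 + 0.0000·q_2 = (1.0000, 1.0000, 1.0000).
‖u_3‖ = 1.7321, so q_3 = (0.5774, 0.5774, 0.5774).

Q = [[-0.7071, 0.4082, 0.5774], [0.7071, 0.4082, 0.5774], [0.0000, -0.8165, 0.5774]], R = [[4.2426, 3.5355, 2.8284], [0.0000, 3.6742, 0.0000], [0.0000, 0.0000, 1.7321]]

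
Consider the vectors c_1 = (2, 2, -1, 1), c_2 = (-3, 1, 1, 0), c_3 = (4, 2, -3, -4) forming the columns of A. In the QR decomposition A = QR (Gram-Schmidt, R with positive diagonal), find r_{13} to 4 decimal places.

c_1 = (2, 2, -1, 1); ‖c_1‖ = 3.1623, so q_1 = (0.6325, 0.6325, -0.3162, 0.3162).
r_{13} = q_1·c_3 = 3.4785.

r_{13} = 3.4785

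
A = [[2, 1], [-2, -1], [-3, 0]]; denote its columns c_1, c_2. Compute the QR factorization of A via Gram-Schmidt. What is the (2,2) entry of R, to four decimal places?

r_{22} = 1.0290

c_1 = (2, -2, -3); ‖c_1‖ = 4.1231, so e_1 = (0.4851, -0.4851, -0.7276).
e_1·c_2 = 0.4851·1 + (-0.4851)·(-1) + (-0.7276)·0 = 0.9701.
u_2 = c_2 − 0.9701·e_1 = (0.5294, -0.5294, 0.7059).
r_{22} = ‖u_2‖ = 1.0290.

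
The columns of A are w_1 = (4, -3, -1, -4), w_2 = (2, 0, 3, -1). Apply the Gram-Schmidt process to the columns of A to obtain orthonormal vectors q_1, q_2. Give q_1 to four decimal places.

w_1 = (4, -3, -1, -4); ‖w_1‖ = 6.4807, so q_1 = (0.6172, -0.4629, -0.1543, -0.6172).

q_1 = (0.6172, -0.4629, -0.1543, -0.6172)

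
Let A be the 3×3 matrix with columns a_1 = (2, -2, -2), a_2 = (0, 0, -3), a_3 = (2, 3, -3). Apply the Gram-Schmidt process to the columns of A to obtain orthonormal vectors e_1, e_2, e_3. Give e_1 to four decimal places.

e_1 = a_1/‖a_1‖ = (2, -2, -2)/3.4641 = (0.5774, -0.5774, -0.5774).

e_1 = (0.5774, -0.5774, -0.5774)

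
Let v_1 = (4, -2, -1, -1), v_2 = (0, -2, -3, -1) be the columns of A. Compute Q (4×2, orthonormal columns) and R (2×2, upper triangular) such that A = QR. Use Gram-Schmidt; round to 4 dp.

v_1 = (4, -2, -1, -1); ‖v_1‖ = 4.6904, so q_1 = (0.8528, -0.4264, -0.2132, -0.2132).
q_1·v_2 = 0.8528·0 + (-0.4264)·(-2) + (-0.2132)·(-3) + (-0.2132)·(-1) = 1.7056.
u_2 = v_2 − 1.7056·q_1 = (-1.4545, -1.2727, -2.6364, -0.6364).
‖u_2‖ = 3.3303, so q_2 = (-0.4368, -0.3822, -0.7916, -0.1911).

Q = [[0.8528, -0.4368], [-0.4264, -0.3822], [-0.2132, -0.7916], [-0.2132, -0.1911]], R = [[4.6904, 1.7056], [0.0000, 3.3303]]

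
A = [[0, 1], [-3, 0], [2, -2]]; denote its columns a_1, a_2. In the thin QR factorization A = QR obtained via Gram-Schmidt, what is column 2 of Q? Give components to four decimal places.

e_1 = a_1/‖a_1‖ = (0, -3, 2)/3.6056 = (0.0000, -0.8321, 0.5547).
r_{12} = e_1·a_2 = -1.1094.
u_2 = a_2 + 1.1094·e_1 = (1.0000, -0.9231, -1.3846).
‖u_2‖ = 1.9415, so e_2 = (0.5151, -0.4755, -0.7132).

e_2 = (0.5151, -0.4755, -0.7132)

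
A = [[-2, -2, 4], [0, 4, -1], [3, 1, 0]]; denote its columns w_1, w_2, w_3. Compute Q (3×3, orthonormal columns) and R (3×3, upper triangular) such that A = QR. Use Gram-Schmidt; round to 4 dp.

Q = [[-0.5547, -0.2224, 0.8018], [0.0000, 0.9636, 0.2673], [0.8321, -0.1482, 0.5345]], R = [[3.6056, 1.9415, -2.2188], [0.0000, 4.1510, -1.8531], [0.0000, 0.0000, 2.9399]]

w_1 = (-2, 0, 3); ‖w_1‖ = 3.6056, so q_1 = (-0.5547, 0.0000, 0.8321).
q_1·w_2 = (-0.5547)·(-2) + 0.0000·4 + 0.8321·1 = 1.9415.
u_2 = w_2 − 1.9415·q_1 = (-0.9231, 4.0000, -0.6154).
‖u_2‖ = 4.1510, so q_2 = (-0.2224, 0.9636, -0.1482).
q_1·w_3 = (-0.5547)·4 + 0.0000·(-1) + 0.8321·0 = -2.2188; q_2·w_3 = (-0.2224)·4 + 0.9636·(-1) + (-0.1482)·0 = -1.8531.
u_3 = w_3 + 2.2188·q_1 + 1.8531·q_2 = (2.3571, 0.7857, 1.5714).
‖u_3‖ = 2.9399, so q_3 = (0.8018, 0.2673, 0.5345).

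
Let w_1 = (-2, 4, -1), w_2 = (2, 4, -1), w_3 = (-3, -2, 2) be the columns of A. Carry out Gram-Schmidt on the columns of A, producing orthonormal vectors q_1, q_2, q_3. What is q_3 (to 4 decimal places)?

q_1 = w_1/‖w_1‖ = (-2, 4, -1)/4.5826 = (-0.4364, 0.8729, -0.2182).
r_{12} = q_1·w_2 = 2.8368.
u_2 = w_2 − 2.8368·q_1 = (3.2381, 1.5238, -0.3810).
‖u_2‖ = 3.5989, so q_2 = (0.8997, 0.4234, -0.1059).
r_{13} = q_1·w_3 = -0.8729; r_{23} = q_2·w_3 = -3.7577.
u_3 = w_3 + 0.8729·q_1 + 3.7577·q_2 = (0.0000, 0.3529, 1.4118).
‖u_3‖ = 1.4552, so q_3 = (0.0000, 0.2425, 0.9701).

q_3 = (0.0000, 0.2425, 0.9701)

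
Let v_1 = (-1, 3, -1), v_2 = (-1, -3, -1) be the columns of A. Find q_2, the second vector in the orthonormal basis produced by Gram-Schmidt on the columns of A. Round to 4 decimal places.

q_1 = v_1/‖v_1‖ = (-1, 3, -1)/3.3166 = (-0.3015, 0.9045, -0.3015).
r_{12} = q_1·v_2 = -2.1106.
u_2 = v_2 + 2.1106·q_1 = (-1.6364, -1.0909, -1.6364).
‖u_2‖ = 2.5584, so q_2 = (-0.6396, -0.4264, -0.6396).

q_2 = (-0.6396, -0.4264, -0.6396)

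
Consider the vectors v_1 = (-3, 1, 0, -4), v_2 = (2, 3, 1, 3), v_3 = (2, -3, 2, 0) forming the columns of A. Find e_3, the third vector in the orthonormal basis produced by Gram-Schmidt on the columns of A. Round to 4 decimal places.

e_3 = (0.3676, -0.2015, 0.8474, -0.3260)

v_1 = (-3, 1, 0, -4); ‖v_1‖ = 5.0990, so e_1 = (-0.5883, 0.1961, 0.0000, -0.7845).
e_1·v_2 = (-0.5883)·2 + 0.1961·3 + 0.0000·1 + (-0.7845)·3 = -2.9417.
u_2 = v_2 + 2.9417·e_1 = (0.2692, 3.5769, 1.0000, 0.6923).
‖u_2‖ = 3.7876, so e_2 = (0.0711, 0.9444, 0.2640, 0.1828).
e_1·v_3 = (-0.5883)·2 + 0.1961·(-3) + 0.0000·2 + (-0.7845)·0 = -1.7650; e_2·v_3 = 0.0711·2 + 0.9444·(-3) + 0.2640·2 + 0.1828·0 = -2.1629.
u_3 = v_3 + 1.7650·e_1 + 2.1629·e_2 = (1.1153, -0.6113, 2.5710, -0.9893).
‖u_3‖ = 3.0342, so e_3 = (0.3676, -0.2015, 0.8474, -0.3260).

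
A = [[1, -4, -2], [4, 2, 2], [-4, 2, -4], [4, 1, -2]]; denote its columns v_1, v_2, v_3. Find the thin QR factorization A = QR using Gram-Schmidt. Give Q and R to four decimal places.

v_1 = (1, 4, -4, 4); ‖v_1‖ = 7.0000, so e_1 = (0.1429, 0.5714, -0.5714, 0.5714).
e_1·v_2 = 0.1429·(-4) + 0.5714·2 + (-0.5714)·2 + 0.5714·1 = 0.0000.
u_2 = v_2 + 0.0000·e_1 = (-4.0000, 2.0000, 2.0000, 1.0000).
‖u_2‖ = 5.0000, so e_2 = (-0.8000, 0.4000, 0.4000, 0.2000).
e_1·v_3 = 0.1429·(-2) + 0.5714·2 + (-0.5714)·(-4) + 0.5714·(-2) = 2.0000; e_2·v_3 = (-0.8000)·(-2) + 0.4000·2 + 0.4000·(-4) + 0.2000·(-2) = 0.4000.
u_3 = v_3 − 2.0000·e_1 − 0.4000·e_2 = (-1.9657, 0.6971, -3.0171, -3.2229).
‖u_3‖ = 4.8826, so e_3 = (-0.4026, 0.1428, -0.6179, -0.6601).

Q = [[0.1429, -0.8000, -0.4026], [0.5714, 0.4000, 0.1428], [-0.5714, 0.4000, -0.6179], [0.5714, 0.2000, -0.6601]], R = [[7.0000, 0.0000, 2.0000], [0.0000, 5.0000, 0.4000], [0.0000, 0.0000, 4.8826]]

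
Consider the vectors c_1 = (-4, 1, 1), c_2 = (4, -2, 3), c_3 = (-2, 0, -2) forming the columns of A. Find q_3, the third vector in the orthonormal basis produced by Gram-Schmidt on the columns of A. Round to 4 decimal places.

q_3 = (-0.2901, -0.9284, -0.2321)

c_1 = (-4, 1, 1); ‖c_1‖ = 4.2426, so q_1 = (-0.9428, 0.2357, 0.2357).
q_1·c_2 = (-0.9428)·4 + 0.2357·(-2) + 0.2357·3 = -3.5355.
u_2 = c_2 + 3.5355·q_1 = (0.6667, -1.1667, 3.8333).
‖u_2‖ = 4.0620, so q_2 = (0.1641, -0.2872, 0.9437).
q_1·c_3 = (-0.9428)·(-2) + 0.2357·0 + 0.2357·(-2) = 1.4142; q_2·c_3 = 0.1641·(-2) + (-0.2872)·0 + 0.9437·(-2) = -2.2156.
u_3 = c_3 − 1.4142·q_1 + 2.2156·q_2 = (-0.3030, -0.9697, -0.2424).
‖u_3‖ = 1.0445, so q_3 = (-0.2901, -0.9284, -0.2321).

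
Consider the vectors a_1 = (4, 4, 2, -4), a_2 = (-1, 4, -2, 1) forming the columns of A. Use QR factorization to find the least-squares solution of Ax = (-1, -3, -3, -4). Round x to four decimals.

x = (-0.0851, -0.3936)

e_1 = a_1/‖a_1‖ = (4, 4, 2, -4)/7.2111 = (0.5547, 0.5547, 0.2774, -0.5547).
r_{12} = e_1·a_2 = 0.5547.
u_2 = a_2 − 0.5547·e_1 = (-1.3077, 3.6923, -2.1538, 1.3077).
‖u_2‖ = 4.6575, so e_2 = (-0.2808, 0.7928, -0.4624, 0.2808).
Qᵀb = (-0.8321, -1.8333).
Back-substitute: x_2 = -1.8333/4.6575 = -0.3936.
x_1 = (-0.8321 − 0.5547·(-0.3936))/7.2111 = -0.0851.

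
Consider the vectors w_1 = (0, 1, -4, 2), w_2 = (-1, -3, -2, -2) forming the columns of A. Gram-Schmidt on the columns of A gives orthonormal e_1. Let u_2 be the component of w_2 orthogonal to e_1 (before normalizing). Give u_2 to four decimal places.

e_1 = w_1/‖w_1‖ = (0, 1, -4, 2)/4.5826 = (0.0000, 0.2182, -0.8729, 0.4364).
r_{12} = e_1·w_2 = 0.2182.
u_2 = w_2 − 0.2182·e_1 = (-1.0000, -3.0476, -1.8095, -2.0952).

u_2 = (-1.0000, -3.0476, -1.8095, -2.0952)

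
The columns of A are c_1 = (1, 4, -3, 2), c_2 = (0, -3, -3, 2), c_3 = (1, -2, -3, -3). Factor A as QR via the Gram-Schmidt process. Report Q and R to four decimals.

c_1 = (1, 4, -3, 2); ‖c_1‖ = 5.4772, so e_1 = (0.1826, 0.7303, -0.5477, 0.3651).
e_1·c_2 = 0.1826·0 + 0.7303·(-3) + (-0.5477)·(-3) + 0.3651·2 = 0.1826.
u_2 = c_2 − 0.1826·e_1 = (-0.0333, -3.1333, -2.9000, 1.9333).
‖u_2‖ = 4.6869, so e_2 = (-0.0071, -0.6685, -0.6188, 0.4125).
e_1·c_3 = 0.1826·1 + 0.7303·(-2) + (-0.5477)·(-3) + 0.3651·(-3) = -0.7303; e_2·c_3 = (-0.0071)·1 + (-0.6685)·(-2) + (-0.6188)·(-3) + 0.4125·(-3) = 1.9487.
u_3 = c_3 + 0.7303·e_1 − 1.9487·e_2 = (1.1472, -0.1639, -2.1942, -3.5372).
‖u_3‖ = 4.3208, so e_3 = (0.2655, -0.0379, -0.5078, -0.8186).

Q = [[0.1826, -0.0071, 0.2655], [0.7303, -0.6685, -0.0379], [-0.5477, -0.6188, -0.5078], [0.3651, 0.4125, -0.8186]], R = [[5.4772, 0.1826, -0.7303], [0.0000, 4.6869, 1.9487], [0.0000, 0.0000, 4.3208]]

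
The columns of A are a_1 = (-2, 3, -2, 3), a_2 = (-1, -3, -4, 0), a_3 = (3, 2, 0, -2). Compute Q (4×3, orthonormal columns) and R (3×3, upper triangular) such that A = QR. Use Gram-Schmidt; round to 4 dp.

q_1 = a_1/‖a_1‖ = (-2, 3, -2, 3)/5.0990 = (-0.3922, 0.5883, -0.3922, 0.5883).
r_{12} = q_1·a_2 = 0.1961.
u_2 = a_2 − 0.1961·q_1 = (-0.9231, -3.1154, -3.9231, -0.1154).
‖u_2‖ = 5.0952, so q_2 = (-0.1812, -0.6114, -0.7699, -0.0226).
r_{13} = q_1·a_3 = -1.1767; r_{23} = q_2·a_3 = -1.7211.
u_3 = a_3 + 1.1767·q_1 + 1.7211·q_2 = (2.2267, 1.6400, -1.7867, -1.3467).
‖u_3‖ = 3.5572, so q_3 = (0.6260, 0.4610, -0.5023, -0.3786).

Q = [[-0.3922, -0.1812, 0.6260], [0.5883, -0.6114, 0.4610], [-0.3922, -0.7699, -0.5023], [0.5883, -0.0226, -0.3786]], R = [[5.0990, 0.1961, -1.1767], [0.0000, 5.0952, -1.7211], [0.0000, 0.0000, 3.5572]]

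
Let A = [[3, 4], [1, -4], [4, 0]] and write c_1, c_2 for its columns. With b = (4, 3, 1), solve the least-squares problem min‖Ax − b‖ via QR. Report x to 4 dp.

x = (0.7500, -0.0625)

q_1 = c_1/‖c_1‖ = (3, 1, 4)/5.0990 = (0.5883, 0.1961, 0.7845).
r_{12} = q_1·c_2 = 1.5689.
u_2 = c_2 − 1.5689·q_1 = (3.0769, -4.3077, -1.2308).
‖u_2‖ = 5.4349, so q_2 = (0.5661, -0.7926, -0.2265).
Qᵀb = (3.7262, -0.3397).
Back-substitute: x_2 = -0.3397/5.4349 = -0.0625.
x_1 = (3.7262 − 1.5689·(-0.0625))/5.0990 = 0.7500.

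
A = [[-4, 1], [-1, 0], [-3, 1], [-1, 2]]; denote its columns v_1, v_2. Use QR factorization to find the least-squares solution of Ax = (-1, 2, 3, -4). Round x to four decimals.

v_1 = (-4, -1, -3, -1); ‖v_1‖ = 5.1962, so q_1 = (-0.7698, -0.1925, -0.5774, -0.1925).
q_1·v_2 = (-0.7698)·1 + (-0.1925)·0 + (-0.5774)·1 + (-0.1925)·2 = -1.7321.
u_2 = v_2 + 1.7321·q_1 = (-0.3333, -0.3333, 0.0000, 1.6667).
‖u_2‖ = 1.7321, so q_2 = (-0.1925, -0.1925, 0.0000, 0.9623).
Qᵀb = (-0.5774, -4.0415).
Back-substitute: x_2 = -4.0415/1.7321 = -2.3333.
x_1 = (-0.5774 + 1.7321·(-2.3333))/5.1962 = -0.8889.

x = (-0.8889, -2.3333)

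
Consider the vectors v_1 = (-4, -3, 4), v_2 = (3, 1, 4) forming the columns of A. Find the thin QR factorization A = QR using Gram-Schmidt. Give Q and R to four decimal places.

Q = [[-0.6247, 0.6078], [-0.4685, 0.2106], [0.6247, 0.7657]], R = [[6.4031, 0.1562], [0.0000, 5.0966]]

v_1 = (-4, -3, 4); ‖v_1‖ = 6.4031, so q_1 = (-0.6247, -0.4685, 0.6247).
q_1·v_2 = (-0.6247)·3 + (-0.4685)·1 + 0.6247·4 = 0.1562.
u_2 = v_2 − 0.1562·q_1 = (3.0976, 1.0732, 3.9024).
‖u_2‖ = 5.0966, so q_2 = (0.6078, 0.2106, 0.7657).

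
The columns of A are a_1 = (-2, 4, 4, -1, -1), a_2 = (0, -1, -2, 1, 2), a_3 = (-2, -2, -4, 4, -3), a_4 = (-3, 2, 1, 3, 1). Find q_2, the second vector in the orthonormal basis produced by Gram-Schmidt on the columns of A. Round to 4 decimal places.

a_1 = (-2, 4, 4, -1, -1); ‖a_1‖ = 6.1644, so q_1 = (-0.3244, 0.6489, 0.6489, -0.1622, -0.1622).
q_1·a_2 = (-0.3244)·0 + 0.6489·(-1) + 0.6489·(-2) + (-0.1622)·1 + (-0.1622)·2 = -2.4333.
u_2 = a_2 + 2.4333·q_1 = (-0.7895, 0.5789, -0.4211, 0.6053, 1.6053).
‖u_2‖ = 2.0196, so q_2 = (-0.3909, 0.2867, -0.2085, 0.2997, 0.7948).

q_2 = (-0.3909, 0.2867, -0.2085, 0.2997, 0.7948)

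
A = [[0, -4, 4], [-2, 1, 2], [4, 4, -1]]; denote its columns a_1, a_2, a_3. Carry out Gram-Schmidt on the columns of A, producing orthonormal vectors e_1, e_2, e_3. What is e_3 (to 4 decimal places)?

e_1 = a_1/‖a_1‖ = (0, -2, 4)/4.4721 = (0.0000, -0.4472, 0.8944).
r_{12} = e_1·a_2 = 3.1305.
u_2 = a_2 − 3.1305·e_1 = (-4.0000, 2.4000, 1.2000).
‖u_2‖ = 4.8166, so e_2 = (-0.8305, 0.4983, 0.2491).
r_{13} = e_1·a_3 = -1.7889; r_{23} = e_2·a_3 = -2.5744.
u_3 = a_3 + 1.7889·e_1 + 2.5744·e_2 = (1.8621, 2.4828, 1.2414).
‖u_3‖ = 3.3425, so e_3 = (0.5571, 0.7428, 0.3714).

e_3 = (0.5571, 0.7428, 0.3714)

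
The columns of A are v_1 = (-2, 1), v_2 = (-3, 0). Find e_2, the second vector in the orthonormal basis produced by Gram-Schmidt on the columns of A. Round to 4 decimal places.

e_2 = (-0.4472, -0.8944)

e_1 = v_1/‖v_1‖ = (-2, 1)/2.2361 = (-0.8944, 0.4472).
r_{12} = e_1·v_2 = 2.6833.
u_2 = v_2 − 2.6833·e_1 = (-0.6000, -1.2000).
‖u_2‖ = 1.3416, so e_2 = (-0.4472, -0.8944).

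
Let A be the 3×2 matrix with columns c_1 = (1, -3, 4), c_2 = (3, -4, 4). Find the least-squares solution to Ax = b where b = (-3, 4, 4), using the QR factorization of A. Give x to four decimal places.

x = (3.0476, -2.5238)

e_1 = c_1/‖c_1‖ = (1, -3, 4)/5.0990 = (0.1961, -0.5883, 0.7845).
r_{12} = e_1·c_2 = 6.0796.
u_2 = c_2 − 6.0796·e_1 = (1.8077, -0.4231, -0.7692).
‖u_2‖ = 2.0096, so e_2 = (0.8995, -0.2105, -0.3828).
Qᵀb = (0.1961, -5.0718).
Back-substitute: x_2 = -5.0718/2.0096 = -2.5238.
x_1 = (0.1961 − 6.0796·(-2.5238))/5.0990 = 3.0476.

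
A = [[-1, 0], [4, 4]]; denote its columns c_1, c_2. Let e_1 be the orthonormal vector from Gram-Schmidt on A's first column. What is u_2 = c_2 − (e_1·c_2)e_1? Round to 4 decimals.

e_1 = c_1/‖c_1‖ = (-1, 4)/4.1231 = (-0.2425, 0.9701).
r_{12} = e_1·c_2 = 3.8806.
u_2 = c_2 − 3.8806·e_1 = (0.9412, 0.2353).

u_2 = (0.9412, 0.2353)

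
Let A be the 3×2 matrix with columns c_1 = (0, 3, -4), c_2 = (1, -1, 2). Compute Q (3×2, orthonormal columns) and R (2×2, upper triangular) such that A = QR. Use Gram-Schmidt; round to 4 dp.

Q = [[0.0000, 0.9285], [0.6000, 0.2971], [-0.8000, 0.2228]], R = [[5.0000, -2.2000], [0.0000, 1.0770]]

q_1 = c_1/‖c_1‖ = (0, 3, -4)/5.0000 = (0.0000, 0.6000, -0.8000).
r_{12} = q_1·c_2 = -2.2000.
u_2 = c_2 + 2.2000·q_1 = (1.0000, 0.3200, 0.2400).
‖u_2‖ = 1.0770, so q_2 = (0.9285, 0.2971, 0.2228).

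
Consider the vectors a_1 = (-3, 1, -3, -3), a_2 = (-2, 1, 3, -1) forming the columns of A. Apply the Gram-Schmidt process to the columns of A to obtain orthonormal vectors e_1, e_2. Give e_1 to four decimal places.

e_1 = a_1/‖a_1‖ = (-3, 1, -3, -3)/5.2915 = (-0.5669, 0.1890, -0.5669, -0.5669).

e_1 = (-0.5669, 0.1890, -0.5669, -0.5669)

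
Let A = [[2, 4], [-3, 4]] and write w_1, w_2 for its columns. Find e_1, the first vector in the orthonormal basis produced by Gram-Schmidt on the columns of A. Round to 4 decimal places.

w_1 = (2, -3); ‖w_1‖ = 3.6056, so e_1 = (0.5547, -0.8321).

e_1 = (0.5547, -0.8321)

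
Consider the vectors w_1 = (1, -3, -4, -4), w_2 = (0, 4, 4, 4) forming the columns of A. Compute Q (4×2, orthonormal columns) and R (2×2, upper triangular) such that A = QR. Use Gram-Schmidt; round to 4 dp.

w_1 = (1, -3, -4, -4); ‖w_1‖ = 6.4807, so q_1 = (0.1543, -0.4629, -0.6172, -0.6172).
q_1·w_2 = 0.1543·0 + (-0.4629)·4 + (-0.6172)·4 + (-0.6172)·4 = -6.7893.
u_2 = w_2 + 6.7893·q_1 = (1.0476, 0.8571, -0.1905, -0.1905).
‖u_2‖ = 1.3801, so q_2 = (0.7591, 0.6211, -0.1380, -0.1380).

Q = [[0.1543, 0.7591], [-0.4629, 0.6211], [-0.6172, -0.1380], [-0.6172, -0.1380]], R = [[6.4807, -6.7893], [0.0000, 1.3801]]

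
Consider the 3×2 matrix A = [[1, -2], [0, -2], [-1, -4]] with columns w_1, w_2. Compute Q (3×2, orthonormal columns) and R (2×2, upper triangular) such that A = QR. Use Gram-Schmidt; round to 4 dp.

w_1 = (1, 0, -1); ‖w_1‖ = 1.4142, so q_1 = (0.7071, 0.0000, -0.7071).
q_1·w_2 = 0.7071·(-2) + 0.0000·(-2) + (-0.7071)·(-4) = 1.4142.
u_2 = w_2 − 1.4142·q_1 = (-3.0000, -2.0000, -3.0000).
‖u_2‖ = 4.6904, so q_2 = (-0.6396, -0.4264, -0.6396).

Q = [[0.7071, -0.6396], [0.0000, -0.4264], [-0.7071, -0.6396]], R = [[1.4142, 1.4142], [0.0000, 4.6904]]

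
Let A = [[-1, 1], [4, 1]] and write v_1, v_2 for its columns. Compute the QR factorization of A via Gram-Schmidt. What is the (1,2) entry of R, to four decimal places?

v_1 = (-1, 4); ‖v_1‖ = 4.1231, so q_1 = (-0.2425, 0.9701).
r_{12} = q_1·v_2 = 0.7276.

r_{12} = 0.7276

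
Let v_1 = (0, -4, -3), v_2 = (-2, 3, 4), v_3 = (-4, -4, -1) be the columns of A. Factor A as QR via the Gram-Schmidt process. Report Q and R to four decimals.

Q = [[0.0000, -0.8192, -0.5735], [-0.8000, -0.3441, 0.4915], [-0.6000, 0.4588, -0.6554]], R = [[5.0000, -4.8000, 3.8000], [0.0000, 2.4413, 4.1945], [0.0000, 0.0000, 0.9831]]

e_1 = v_1/‖v_1‖ = (0, -4, -3)/5.0000 = (0.0000, -0.8000, -0.6000).
r_{12} = e_1·v_2 = -4.8000.
u_2 = v_2 + 4.8000·e_1 = (-2.0000, -0.8400, 1.1200).
‖u_2‖ = 2.4413, so e_2 = (-0.8192, -0.3441, 0.4588).
r_{13} = e_1·v_3 = 3.8000; r_{23} = e_2·v_3 = 4.1945.
u_3 = v_3 − 3.8000·e_1 − 4.1945·e_2 = (-0.5638, 0.4832, -0.6443).
‖u_3‖ = 0.9831, so e_3 = (-0.5735, 0.4915, -0.6554).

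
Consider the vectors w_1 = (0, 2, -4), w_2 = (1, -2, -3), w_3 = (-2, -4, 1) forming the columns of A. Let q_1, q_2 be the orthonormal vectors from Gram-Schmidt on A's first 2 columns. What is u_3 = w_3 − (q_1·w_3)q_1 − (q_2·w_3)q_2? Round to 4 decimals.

w_1 = (0, 2, -4); ‖w_1‖ = 4.4721, so q_1 = (0.0000, 0.4472, -0.8944).
q_1·w_2 = 0.0000·1 + 0.4472·(-2) + (-0.8944)·(-3) = 1.7889.
u_2 = w_2 − 1.7889·q_1 = (1.0000, -2.8000, -1.4000).
‖u_2‖ = 3.2863, so q_2 = (0.3043, -0.8520, -0.4260).
q_1·w_3 = 0.0000·(-2) + 0.4472·(-4) + (-0.8944)·1 = -2.6833; q_2·w_3 = 0.3043·(-2) + (-0.8520)·(-4) + (-0.4260)·1 = 2.3735.
u_3 = w_3 + 2.6833·q_1 − 2.3735·q_2 = (-2.7222, -0.7778, -0.3889).

u_3 = (-2.7222, -0.7778, -0.3889)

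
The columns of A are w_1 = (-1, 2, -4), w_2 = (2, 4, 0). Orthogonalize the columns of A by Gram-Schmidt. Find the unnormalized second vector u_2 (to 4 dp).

u_2 = (2.2857, 3.4286, 1.1429)

w_1 = (-1, 2, -4); ‖w_1‖ = 4.5826, so e_1 = (-0.2182, 0.4364, -0.8729).
e_1·w_2 = (-0.2182)·2 + 0.4364·4 + (-0.8729)·0 = 1.3093.
u_2 = w_2 − 1.3093·e_1 = (2.2857, 3.4286, 1.1429).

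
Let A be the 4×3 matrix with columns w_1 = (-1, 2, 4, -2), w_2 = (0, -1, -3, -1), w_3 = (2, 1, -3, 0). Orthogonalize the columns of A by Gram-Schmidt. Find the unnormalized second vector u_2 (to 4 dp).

u_2 = (-0.4800, -0.0400, -1.0800, -1.9600)

e_1 = w_1/‖w_1‖ = (-1, 2, 4, -2)/5.0000 = (-0.2000, 0.4000, 0.8000, -0.4000).
r_{12} = e_1·w_2 = -2.4000.
u_2 = w_2 + 2.4000·e_1 = (-0.4800, -0.0400, -1.0800, -1.9600).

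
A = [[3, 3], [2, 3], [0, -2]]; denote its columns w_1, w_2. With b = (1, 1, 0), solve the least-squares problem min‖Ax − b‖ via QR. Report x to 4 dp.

w_1 = (3, 2, 0); ‖w_1‖ = 3.6056, so q_1 = (0.8321, 0.5547, 0.0000).
q_1·w_2 = 0.8321·3 + 0.5547·3 + 0.0000·(-2) = 4.1603.
u_2 = w_2 − 4.1603·q_1 = (-0.4615, 0.6923, -2.0000).
‖u_2‖ = 2.1662, so q_2 = (-0.2131, 0.3196, -0.9233).
Qᵀb = (1.3868, 0.1065).
Back-substitute: x_2 = 0.1065/2.1662 = 0.0492.
x_1 = (1.3868 − 4.1603·0.0492)/3.6056 = 0.3279.

x = (0.3279, 0.0492)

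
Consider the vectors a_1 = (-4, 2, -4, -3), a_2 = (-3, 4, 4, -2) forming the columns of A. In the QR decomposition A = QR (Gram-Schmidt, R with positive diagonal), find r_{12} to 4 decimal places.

r_{12} = 1.4907

a_1 = (-4, 2, -4, -3); ‖a_1‖ = 6.7082, so e_1 = (-0.5963, 0.2981, -0.5963, -0.4472).
r_{12} = e_1·a_2 = 1.4907.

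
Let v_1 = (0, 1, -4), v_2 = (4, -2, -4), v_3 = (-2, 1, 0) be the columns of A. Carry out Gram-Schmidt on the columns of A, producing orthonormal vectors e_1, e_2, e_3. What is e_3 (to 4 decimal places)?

e_3 = (-0.5883, -0.7845, -0.1961)

v_1 = (0, 1, -4); ‖v_1‖ = 4.1231, so e_1 = (0.0000, 0.2425, -0.9701).
e_1·v_2 = 0.0000·4 + 0.2425·(-2) + (-0.9701)·(-4) = 3.3955.
u_2 = v_2 − 3.3955·e_1 = (4.0000, -2.8235, -0.7059).
‖u_2‖ = 4.9468, so e_2 = (0.8086, -0.5708, -0.1427).
e_1·v_3 = 0.0000·(-2) + 0.2425·1 + (-0.9701)·0 = 0.2425; e_2·v_3 = 0.8086·(-2) + (-0.5708)·1 + (-0.1427)·0 = -2.1880.
u_3 = v_3 − 0.2425·e_1 + 2.1880·e_2 = (-0.2308, -0.3077, -0.0769).
‖u_3‖ = 0.3922, so e_3 = (-0.5883, -0.7845, -0.1961).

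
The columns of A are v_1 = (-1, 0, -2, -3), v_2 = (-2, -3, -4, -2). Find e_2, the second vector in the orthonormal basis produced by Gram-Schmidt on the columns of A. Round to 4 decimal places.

v_1 = (-1, 0, -2, -3); ‖v_1‖ = 3.7417, so e_1 = (-0.2673, 0.0000, -0.5345, -0.8018).
e_1·v_2 = (-0.2673)·(-2) + 0.0000·(-3) + (-0.5345)·(-4) + (-0.8018)·(-2) = 4.2762.
u_2 = v_2 − 4.2762·e_1 = (-0.8571, -3.0000, -1.7143, 1.4286).
‖u_2‖ = 3.8359, so e_2 = (-0.2235, -0.7821, -0.4469, 0.3724).

e_2 = (-0.2235, -0.7821, -0.4469, 0.3724)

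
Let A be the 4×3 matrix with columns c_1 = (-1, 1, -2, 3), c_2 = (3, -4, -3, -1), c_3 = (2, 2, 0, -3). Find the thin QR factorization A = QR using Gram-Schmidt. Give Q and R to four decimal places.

Q = [[-0.2582, 0.4692, 0.4453], [0.2582, -0.6409, 0.7200], [-0.5164, -0.6066, -0.3961], [0.7746, -0.0343, -0.3556]], R = [[3.8730, -1.0328, -2.3238], [0.0000, 5.8252, -0.2403], [0.0000, 0.0000, 3.3974]]

q_1 = c_1/‖c_1‖ = (-1, 1, -2, 3)/3.8730 = (-0.2582, 0.2582, -0.5164, 0.7746).
r_{12} = q_1·c_2 = -1.0328.
u_2 = c_2 + 1.0328·q_1 = (2.7333, -3.7333, -3.5333, -0.2000).
‖u_2‖ = 5.8252, so q_2 = (0.4692, -0.6409, -0.6066, -0.0343).
r_{13} = q_1·c_3 = -2.3238; r_{23} = q_2·c_3 = -0.2403.
u_3 = c_3 + 2.3238·q_1 + 0.2403·q_2 = (1.5128, 2.4460, -1.3458, -1.2083).
‖u_3‖ = 3.3974, so q_3 = (0.4453, 0.7200, -0.3961, -0.3556).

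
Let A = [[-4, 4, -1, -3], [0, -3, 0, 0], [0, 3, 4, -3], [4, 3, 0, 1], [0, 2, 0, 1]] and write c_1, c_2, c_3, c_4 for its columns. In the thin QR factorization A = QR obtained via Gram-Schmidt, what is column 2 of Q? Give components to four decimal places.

q_2 = (0.5133, -0.4399, 0.4399, 0.5133, 0.2933)

c_1 = (-4, 0, 0, 4, 0); ‖c_1‖ = 5.6569, so q_1 = (-0.7071, 0.0000, 0.0000, 0.7071, 0.0000).
q_1·c_2 = (-0.7071)·4 + 0.0000·(-3) + 0.0000·3 + 0.7071·3 + 0.0000·2 = -0.7071.
u_2 = c_2 + 0.7071·q_1 = (3.5000, -3.0000, 3.0000, 3.5000, 2.0000).
‖u_2‖ = 6.8191, so q_2 = (0.5133, -0.4399, 0.4399, 0.5133, 0.2933).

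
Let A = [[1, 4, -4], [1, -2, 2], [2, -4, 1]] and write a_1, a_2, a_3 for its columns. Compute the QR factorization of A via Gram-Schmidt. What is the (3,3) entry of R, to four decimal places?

q_1 = a_1/‖a_1‖ = (1, 1, 2)/2.4495 = (0.4082, 0.4082, 0.8165).
r_{12} = q_1·a_2 = -2.4495.
u_2 = a_2 + 2.4495·q_1 = (5.0000, -1.0000, -2.0000).
‖u_2‖ = 5.4772, so q_2 = (0.9129, -0.1826, -0.3651).
r_{13} = q_1·a_3 = 0.0000; r_{23} = q_2·a_3 = -4.3818.
u_3 = a_3 + 0.0000·q_1 + 4.3818·q_2 = (0.0000, 1.2000, -0.6000).
r_{33} = ‖u_3‖ = 1.3416.

r_{33} = 1.3416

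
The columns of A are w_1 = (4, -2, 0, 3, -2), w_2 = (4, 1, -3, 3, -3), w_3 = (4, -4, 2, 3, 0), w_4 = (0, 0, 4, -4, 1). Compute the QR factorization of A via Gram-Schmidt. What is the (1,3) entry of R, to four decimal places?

e_1 = w_1/‖w_1‖ = (4, -2, 0, 3, -2)/5.7446 = (0.6963, -0.3482, 0.0000, 0.5222, -0.3482).
r_{13} = e_1·w_3 = 5.7446.

r_{13} = 5.7446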